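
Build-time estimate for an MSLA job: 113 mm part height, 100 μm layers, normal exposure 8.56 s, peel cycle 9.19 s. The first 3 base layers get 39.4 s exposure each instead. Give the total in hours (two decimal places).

5.60 hours

Number of layers: 113 / 0.1 → 1130 (rounded up).
Bottom layers: 3 × (39.4 + 9.19) → 145.77 s.
Normal layers = 1127 × (8.56 + 9.19) = 20004.25 s.
Sum: 145.77 + 20004.25 = 20150.02 s → 5.60 hours.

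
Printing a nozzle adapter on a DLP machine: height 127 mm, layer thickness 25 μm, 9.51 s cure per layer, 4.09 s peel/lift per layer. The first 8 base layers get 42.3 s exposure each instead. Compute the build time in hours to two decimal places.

Number of layers: 127 / 0.025 → 5080 (rounded up).
Base layers: 8 × (42.3 + 4.09) → 371.12 s.
Regular layers: 5072 × (9.51 + 4.09) → 68979.2 s.
Sum: 371.12 + 68979.2 = 69350.32 s → 19.26 hours.

19.26 hours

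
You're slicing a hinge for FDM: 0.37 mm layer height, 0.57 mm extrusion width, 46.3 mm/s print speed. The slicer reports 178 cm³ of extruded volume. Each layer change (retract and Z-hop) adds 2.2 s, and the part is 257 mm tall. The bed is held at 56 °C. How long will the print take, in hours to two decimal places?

Line area = 0.37 × 0.57 = 0.2109 mm².
Total extruded path = 178000/0.2109 = 844001.9 mm.
Print-move time = 844001.9 / 46.3, so 18229 s.
Layers = ⌈257/0.37⌉ = 695.
Layer-change overhead = 695 × 2.2, so 1529 s.
Total = 18229 + 1529 = 19758 s = 5.49 hours.

5.49 hours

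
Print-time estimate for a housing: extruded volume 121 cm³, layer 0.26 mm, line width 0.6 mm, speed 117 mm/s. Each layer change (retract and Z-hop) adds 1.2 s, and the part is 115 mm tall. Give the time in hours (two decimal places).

Extrusion cross-section = 0.26 × 0.6, so 0.156 mm².
Path length: 121000 mm³ / 0.156 mm² → 775641 mm.
Print-move time: 775641 / 117 → 6629.4 s.
Layer count = ceil(115 / 0.26) = 443.
Z-hop total = 443 × 1.2, so 531.6 s.
Total = 6629.4 + 531.6 = 7161 s = 1.99 hours.

1.99 hours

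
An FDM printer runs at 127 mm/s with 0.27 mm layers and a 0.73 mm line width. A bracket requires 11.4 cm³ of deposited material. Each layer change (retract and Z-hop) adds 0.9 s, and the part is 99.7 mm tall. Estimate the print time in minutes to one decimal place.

Bead cross-section = 0.27 × 0.73 = 0.1971 mm².
Toolpath length = 11.4 cm³ / 0.1971 mm² = 11400 / 0.1971 = 57838.7 mm.
Print-move time: 57838.7 / 127 → 455.4 s.
Number of layers: 99.7 / 0.27 → 370 (rounded up).
Layer-change overhead = 370 × 0.9, so 333 s.
Altogether 455.4 + 333 = 788.4 s, i.e. 13.1 minutes.

13.1 minutes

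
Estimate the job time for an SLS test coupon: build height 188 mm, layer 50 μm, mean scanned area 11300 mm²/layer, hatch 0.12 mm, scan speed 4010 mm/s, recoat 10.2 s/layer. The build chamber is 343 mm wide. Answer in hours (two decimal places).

Layer count = ceil(188 / 0.05) = 3760.
Hatch length per layer = 11300 / 0.12, so 94166.7 mm.
Per-layer scan time = 94166.7 / 4010 = 23.483 s.
Time per layer = 23.483 + 10.2, so 33.683 s.
Total: 3760 × 33.683 s = 126648.08 s → 35.18 hours.

35.18 hours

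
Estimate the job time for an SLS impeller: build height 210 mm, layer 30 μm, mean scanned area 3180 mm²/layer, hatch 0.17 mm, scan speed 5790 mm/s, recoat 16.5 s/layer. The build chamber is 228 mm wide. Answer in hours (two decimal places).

Layer count = ceil(210 / 0.03) = 7000.
Per-layer scan distance: 3180 / 0.17 → 18705.9 mm.
Scan time per layer = 18705.9 / 5790 = 3.2307 s.
Layer cycle: 3.2307 + 16.5 → 19.7307 s.
7000 layers × 19.7307 s/layer = 138114.9 s, i.e. 38.37 hours.

38.37 hours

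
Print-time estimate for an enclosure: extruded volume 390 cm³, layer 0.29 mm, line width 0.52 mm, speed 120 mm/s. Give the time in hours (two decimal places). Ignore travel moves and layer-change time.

Bead cross-section: 0.29 × 0.52 → 0.1508 mm².
Path length: 390000 mm³ / 0.1508 mm² → 2586206.9 mm.
Print-move time = 2586206.9 / 120, so 21551.7 s.
21551.7 s = 5.99 hours.

5.99 hours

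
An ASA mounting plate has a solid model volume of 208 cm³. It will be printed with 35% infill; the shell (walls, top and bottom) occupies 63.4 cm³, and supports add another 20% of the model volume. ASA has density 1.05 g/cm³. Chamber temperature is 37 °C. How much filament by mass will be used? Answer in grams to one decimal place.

Infill region = 208 − 63.4, so 144.6 cm³.
Infill volume = 0.35 × 144.6, so 50.61 cm³.
Support: 0.20 × 208 → 41.6 cm³.
Total extruded = 63.4 + 50.61 + 41.6, so 155.61 cm³.
Mass = 155.61 × 1.05 = 163.3905 g.

163.4 g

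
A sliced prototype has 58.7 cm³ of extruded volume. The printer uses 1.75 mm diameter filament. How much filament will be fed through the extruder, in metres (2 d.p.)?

24.40 m

Filament cross-section = π × (1.75/2)² = 2.4053 mm².
L = 58700 mm³ / 2.4053 mm² = 24404.44 mm, i.e. 24.40 m.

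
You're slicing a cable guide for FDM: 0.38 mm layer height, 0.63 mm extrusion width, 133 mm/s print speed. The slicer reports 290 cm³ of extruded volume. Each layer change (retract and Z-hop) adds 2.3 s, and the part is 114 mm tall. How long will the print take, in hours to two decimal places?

Extrusion cross-section: 0.38 × 0.63 → 0.2394 mm².
Total extruded path = 290000/0.2394 = 1211361.7 mm.
Time extruding: 1211361.7 / 133 → 9108 s.
Layers = ⌈114/0.38⌉ = 300.
Z-hop total = 300 × 2.3, so 690 s.
Altogether 9108 + 690 = 9798 s, i.e. 2.72 hours.

2.72 hours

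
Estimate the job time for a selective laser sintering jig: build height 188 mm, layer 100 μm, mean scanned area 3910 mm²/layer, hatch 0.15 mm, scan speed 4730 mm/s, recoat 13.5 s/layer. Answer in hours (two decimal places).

9.93 hours

Number of layers: 188 / 0.1 → 1880 (rounded up).
Hatch length per layer: 3910 / 0.15 → 26066.7 mm.
Per-layer scan time: 26066.7 / 4730 → 5.5109 s.
Layer cycle = 5.5109 + 13.5 = 19.0109 s.
Build time = 1880 × 19.0109 = 35740.492 s = 9.93 hours.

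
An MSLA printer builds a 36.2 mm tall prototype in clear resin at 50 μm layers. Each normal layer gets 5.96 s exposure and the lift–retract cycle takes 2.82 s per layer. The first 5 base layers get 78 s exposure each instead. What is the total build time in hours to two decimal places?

Layers = ⌈36.2/0.05⌉ = 724.
Burn-in layers = 5 × (78 + 2.82) = 404.1 s.
Remaining layers: 719 × (5.96 + 2.82) → 6312.82 s.
Sum: 404.1 + 6312.82 = 6716.92 s → 1.87 hours.

1.87 hours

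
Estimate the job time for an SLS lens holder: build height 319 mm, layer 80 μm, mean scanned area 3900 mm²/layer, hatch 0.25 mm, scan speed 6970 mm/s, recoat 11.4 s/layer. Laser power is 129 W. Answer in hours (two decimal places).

15.11 hours

Layer count = ceil(319 / 0.08) = 3988.
Hatch length per layer = 3900 / 0.25, so 15600 mm.
Laser time per layer: 15600 / 6970 → 2.2382 s.
Per-layer time: 2.2382 + 11.4 → 13.6382 s.
Total: 3988 × 13.6382 s = 54389.1416 s → 15.11 hours.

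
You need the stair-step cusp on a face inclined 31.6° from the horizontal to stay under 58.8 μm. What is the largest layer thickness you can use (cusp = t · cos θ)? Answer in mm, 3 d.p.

t = h_c / cos θ = 0.0588 / 0.8517 = 0.069 mm.

0.069 mm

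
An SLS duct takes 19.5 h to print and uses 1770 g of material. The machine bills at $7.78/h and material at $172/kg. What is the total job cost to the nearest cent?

Time charge = 7.78 × 19.5, so $151.71.
Feedstock cost = 172 × 1770/1000, so $304.44.
Job cost: 151.71 + 304.44 = $456.15.

$456.15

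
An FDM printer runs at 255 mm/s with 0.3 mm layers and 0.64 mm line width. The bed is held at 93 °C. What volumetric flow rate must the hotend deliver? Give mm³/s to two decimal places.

48.96

A = 0.3 × 0.64 = 0.192 mm².
Q = v·A = 255 × 0.192 = 48.96 mm³/s.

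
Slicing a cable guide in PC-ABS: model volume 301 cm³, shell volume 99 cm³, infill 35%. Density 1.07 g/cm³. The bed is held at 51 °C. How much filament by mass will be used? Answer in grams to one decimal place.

181.6 g

Volume inside the shell: 301 − 99 → 202 cm³.
Infill volume = 0.35 × 202, so 70.7 cm³.
Deposited volume = 99 + 70.7 = 169.7 cm³.
Mass: 169.7 × 1.07 → 181.579 g.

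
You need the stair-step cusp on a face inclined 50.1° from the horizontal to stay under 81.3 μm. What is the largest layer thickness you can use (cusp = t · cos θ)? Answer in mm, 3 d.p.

0.127 mm

t = h_c / cos θ = 0.0813 / 0.6414 = 0.127 mm.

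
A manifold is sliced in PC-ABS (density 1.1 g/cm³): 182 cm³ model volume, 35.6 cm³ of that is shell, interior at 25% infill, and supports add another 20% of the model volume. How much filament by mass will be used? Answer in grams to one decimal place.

Volume inside the shell = 182 − 35.6 = 146.4 cm³.
Infill volume = 0.25 × 146.4 = 36.6 cm³.
Support = 0.20 × 182, so 36.4 cm³.
Total extruded = 35.6 + 36.6 + 36.4 = 108.6 cm³.
Mass: 108.6 × 1.1 → 119.46 g.

119.5 g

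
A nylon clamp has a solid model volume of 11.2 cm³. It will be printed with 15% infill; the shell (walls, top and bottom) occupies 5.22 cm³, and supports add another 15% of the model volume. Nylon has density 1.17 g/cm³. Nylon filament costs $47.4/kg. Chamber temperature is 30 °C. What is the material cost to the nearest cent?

Interior volume = 11.2 − 5.22, so 5.98 cm³.
Deposited infill: 0.15 × 5.98 → 0.897 cm³.
Support: 0.15 × 11.2 → 1.68 cm³.
Total extruded: 5.22 + 0.897 + 1.68 → 7.797 cm³.
Mass = 7.797 × 1.17, so 9.12249 g.
At $47.4/kg: 9.12249/1000 × 47.4 = $0.43.

$0.43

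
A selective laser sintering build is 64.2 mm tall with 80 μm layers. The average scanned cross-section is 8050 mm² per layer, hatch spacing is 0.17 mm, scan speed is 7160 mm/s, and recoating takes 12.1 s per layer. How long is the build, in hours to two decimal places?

4.17 hours

Layers = ⌈64.2/0.08⌉ = 803.
Hatch length per layer = 8050 / 0.17 = 47352.9 mm.
Per-layer scan time: 47352.9 / 7160 → 6.6135 s.
Layer cycle = 6.6135 + 12.1 = 18.7135 s.
803 layers × 18.7135 s/layer = 15026.9405 s, i.e. 4.17 hours.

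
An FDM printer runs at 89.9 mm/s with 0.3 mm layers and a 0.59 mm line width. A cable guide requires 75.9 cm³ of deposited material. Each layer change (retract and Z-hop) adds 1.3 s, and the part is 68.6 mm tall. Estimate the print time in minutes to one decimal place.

84.5 minutes

Extrusion cross-section: 0.3 × 0.59 → 0.177 mm².
Path length: 75900 mm³ / 0.177 mm² → 428813.6 mm.
Extrusion time = 428813.6 / 89.9, so 4769.9 s.
Number of layers: 68.6 / 0.3 → 229 (rounded up).
Layer-change overhead = 229 × 1.3 = 297.7 s.
Total = 4769.9 + 297.7 = 5067.6 s = 84.5 minutes.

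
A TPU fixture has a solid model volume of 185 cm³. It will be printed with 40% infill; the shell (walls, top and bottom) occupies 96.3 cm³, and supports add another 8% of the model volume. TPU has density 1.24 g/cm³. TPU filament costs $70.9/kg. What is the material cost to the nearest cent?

Volume inside the shell: 185 − 96.3 → 88.7 cm³.
Deposited infill: 0.40 × 88.7 → 35.48 cm³.
Support = 0.08 × 185 = 14.8 cm³.
Total printed volume = 96.3 + 35.48 + 14.8 = 146.58 cm³.
Mass = 146.58 × 1.24, so 181.7592 g.
At $70.9/kg: 181.7592/1000 × 70.9 = $12.89.

$12.89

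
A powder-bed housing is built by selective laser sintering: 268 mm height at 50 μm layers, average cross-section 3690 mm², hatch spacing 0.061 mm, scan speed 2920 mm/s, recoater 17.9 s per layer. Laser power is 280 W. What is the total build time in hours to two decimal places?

Layers = ⌈268/0.05⌉ = 5360.
Hatch length per layer = 3690 / 0.061 = 60491.8 mm.
Per-layer scan time: 60491.8 / 2920 → 20.7164 s.
Time per layer = 20.7164 + 17.9, so 38.6164 s.
5360 layers × 38.6164 s/layer = 206983.904 s, i.e. 57.50 hours.

57.50 hours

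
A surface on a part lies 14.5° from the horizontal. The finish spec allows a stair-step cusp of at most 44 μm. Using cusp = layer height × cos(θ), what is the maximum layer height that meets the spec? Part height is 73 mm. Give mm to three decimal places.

cos(14.5°) = 0.9681; t_max = 0.044/0.9681 = 0.045 mm.

0.045 mm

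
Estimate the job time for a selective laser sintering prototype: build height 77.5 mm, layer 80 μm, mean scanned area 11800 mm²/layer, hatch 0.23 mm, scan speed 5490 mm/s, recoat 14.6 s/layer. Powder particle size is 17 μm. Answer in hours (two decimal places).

Number of layers: 77.5 / 0.08 → 969 (rounded up).
Scan path per layer = 11800 / 0.23, so 51304.3 mm.
Scan time per layer: 51304.3 / 5490 → 9.345 s.
Time per layer: 9.345 + 14.6 → 23.945 s.
Build time = 969 × 23.945 = 23202.705 s = 6.45 hours.

6.45 hours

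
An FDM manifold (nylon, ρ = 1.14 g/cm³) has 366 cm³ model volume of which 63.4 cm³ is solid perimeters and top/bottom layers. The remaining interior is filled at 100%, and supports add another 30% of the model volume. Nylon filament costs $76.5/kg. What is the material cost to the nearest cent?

$41.49

Volume inside the shell = 366 − 63.4, so 302.6 cm³.
Infill deposited: 1.00 × 302.6 → 302.6 cm³.
Support: 0.30 × 366 → 109.8 cm³.
Deposited volume = 63.4 + 302.6 + 109.8, so 475.8 cm³.
Mass = 475.8 × 1.14 = 542.412 g.
Cost = 542.412 g / 1000 × $76.5/kg = $41.49.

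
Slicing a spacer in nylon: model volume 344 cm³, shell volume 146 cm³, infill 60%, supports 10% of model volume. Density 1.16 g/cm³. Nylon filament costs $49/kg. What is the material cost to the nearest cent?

Volume inside the shell = 344 − 146 = 198 cm³.
Infill volume = 0.60 × 198, so 118.8 cm³.
Support: 0.10 × 344 → 34.4 cm³.
Total printed volume: 146 + 118.8 + 34.4 → 299.2 cm³.
Mass: 299.2 × 1.16 → 347.072 g.
At $49/kg: 347.072/1000 × 49 = $17.01.

$17.01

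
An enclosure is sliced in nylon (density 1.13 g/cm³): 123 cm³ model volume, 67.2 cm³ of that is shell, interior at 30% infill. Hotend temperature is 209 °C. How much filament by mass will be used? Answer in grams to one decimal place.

94.9 g

Interior volume = 123 − 67.2, so 55.8 cm³.
Infill volume: 0.30 × 55.8 → 16.74 cm³.
Total extruded = 67.2 + 16.74 = 83.94 cm³.
Mass = 83.94 × 1.13, so 94.8522 g.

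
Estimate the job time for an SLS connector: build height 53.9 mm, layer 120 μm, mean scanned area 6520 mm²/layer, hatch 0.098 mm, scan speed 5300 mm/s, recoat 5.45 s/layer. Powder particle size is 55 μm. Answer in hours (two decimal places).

Layers = ⌈53.9/0.12⌉ = 450.
Per-layer scan distance = 6520 / 0.098, so 66530.6 mm.
Per-layer scan time = 66530.6 / 5300, so 12.5529 s.
Time per layer = 12.5529 + 5.45 = 18.0029 s.
Total: 450 × 18.0029 s = 8101.305 s → 2.25 hours.

2.25 hours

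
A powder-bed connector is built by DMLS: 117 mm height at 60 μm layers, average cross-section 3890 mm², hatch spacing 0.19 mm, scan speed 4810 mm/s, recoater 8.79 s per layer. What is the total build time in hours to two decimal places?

Number of layers: 117 / 0.06 → 1950 (rounded up).
Scan path per layer = 3890 / 0.19 = 20473.7 mm.
Laser time per layer: 20473.7 / 4810 → 4.2565 s.
Layer cycle: 4.2565 + 8.79 → 13.0465 s.
Total: 1950 × 13.0465 s = 25440.675 s → 7.07 hours.

7.07 hours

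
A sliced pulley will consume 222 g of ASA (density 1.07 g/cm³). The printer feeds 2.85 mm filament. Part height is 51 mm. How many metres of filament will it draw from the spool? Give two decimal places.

32.52 m

Volume = 222 g / 1.07 g·cm⁻³ = 207.4766 cm³ = 207476.6 mm³.
A = π r² = π × 1.425² = 6.3794 mm².
L = V/A = 207476.6/6.3794 = 32522.9 mm → 32.52 m.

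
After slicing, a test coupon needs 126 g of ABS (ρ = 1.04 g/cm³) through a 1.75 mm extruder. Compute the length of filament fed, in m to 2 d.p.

Volume = 126 g / 1.04 g·cm⁻³ = 121.1538 cm³ = 121153.8 mm³.
Cross-section of 1.75 mm filament: π·(1.75/2)² = 2.4053 mm².
Length = 121153.8 / 2.4053 = 50369.52 mm = 50.37 m.

50.37 m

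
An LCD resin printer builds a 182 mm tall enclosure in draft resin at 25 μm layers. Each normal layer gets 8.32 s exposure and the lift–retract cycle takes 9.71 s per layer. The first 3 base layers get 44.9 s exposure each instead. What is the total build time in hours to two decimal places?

36.49 hours

Layer count = ceil(182 / 0.025) = 7280.
Base layers = 3 × (44.9 + 9.71), so 163.83 s.
Normal layers = 7277 × (8.32 + 9.71) = 131204.31 s.
Total = 163.83 + 131204.31 = 131368.14 s = 36.49 hours.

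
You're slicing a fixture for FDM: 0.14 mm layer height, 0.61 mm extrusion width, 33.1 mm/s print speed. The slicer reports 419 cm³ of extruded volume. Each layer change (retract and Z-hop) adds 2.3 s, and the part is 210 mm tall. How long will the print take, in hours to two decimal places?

42.13 hours

Extrusion cross-section: 0.14 × 0.61 → 0.0854 mm².
Path length: 419000 mm³ / 0.0854 mm² → 4906323.2 mm.
Print-move time: 4906323.2 / 33.1 → 148227.3 s.
Layers = ⌈210/0.14⌉ = 1500.
Non-print overhead = 1500 × 2.3 = 3450 s.
Altogether 148227.3 + 3450 = 151677.3 s, i.e. 42.13 hours.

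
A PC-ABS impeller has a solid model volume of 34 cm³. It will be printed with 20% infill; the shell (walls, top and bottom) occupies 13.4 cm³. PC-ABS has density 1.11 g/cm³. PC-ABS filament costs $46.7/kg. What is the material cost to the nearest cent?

$0.91

Interior volume: 34 − 13.4 → 20.6 cm³.
Infill volume: 0.20 × 20.6 → 4.12 cm³.
Total extruded = 13.4 + 4.12 = 17.52 cm³.
Mass: 17.52 × 1.11 → 19.4472 g.
At $46.7/kg: 19.4472/1000 × 46.7 = $0.91.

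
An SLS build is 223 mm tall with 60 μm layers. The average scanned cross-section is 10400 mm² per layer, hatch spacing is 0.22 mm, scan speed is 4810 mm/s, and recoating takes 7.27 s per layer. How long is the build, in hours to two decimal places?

17.65 hours

Layer count = ceil(223 / 0.06) = 3717.
Hatch length per layer = 10400 / 0.22, so 47272.7 mm.
Per-layer scan time: 47272.7 / 4810 → 9.828 s.
Layer cycle = 9.828 + 7.27, so 17.098 s.
3717 layers × 17.098 s/layer = 63553.266 s, i.e. 17.65 hours.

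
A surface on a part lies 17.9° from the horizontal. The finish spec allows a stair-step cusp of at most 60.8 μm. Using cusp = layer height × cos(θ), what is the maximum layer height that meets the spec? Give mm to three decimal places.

t = h_c / cos θ = 0.0608 / 0.9516 = 0.064 mm.

0.064 mm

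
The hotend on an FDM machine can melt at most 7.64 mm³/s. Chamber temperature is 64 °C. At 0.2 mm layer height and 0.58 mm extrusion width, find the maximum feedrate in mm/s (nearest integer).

A = 0.2 × 0.58, so 0.116 mm².
v_max = Q/A = 7.64/0.116 = 65.86 mm/s → 66 mm/s.

66 mm/s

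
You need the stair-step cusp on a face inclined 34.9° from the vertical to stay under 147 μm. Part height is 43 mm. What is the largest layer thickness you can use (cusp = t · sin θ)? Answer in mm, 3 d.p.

t = h_c / sin θ = 0.147 / 0.5721 = 0.257 mm.

0.257 mm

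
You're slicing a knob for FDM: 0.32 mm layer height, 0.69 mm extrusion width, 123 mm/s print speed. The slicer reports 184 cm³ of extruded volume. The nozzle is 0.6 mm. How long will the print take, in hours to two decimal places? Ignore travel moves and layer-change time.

Line area: 0.32 × 0.69 → 0.2208 mm².
Path length: 184000 mm³ / 0.2208 mm² → 833333.3 mm.
Print-move time: 833333.3 / 123 → 6775.1 s.
That's 6775.1 s → 1.88 hours.

1.88 hours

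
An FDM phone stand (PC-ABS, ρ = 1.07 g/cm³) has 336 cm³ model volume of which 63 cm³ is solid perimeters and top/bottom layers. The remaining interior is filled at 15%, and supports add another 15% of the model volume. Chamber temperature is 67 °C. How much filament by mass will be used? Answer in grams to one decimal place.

165.2 g

Interior volume = 336 − 63, so 273 cm³.
Deposited infill = 0.15 × 273 = 40.95 cm³.
Support = 0.15 × 336 = 50.4 cm³.
Total extruded = 63 + 40.95 + 50.4, so 154.35 cm³.
Mass = 154.35 × 1.07, so 165.1545 g.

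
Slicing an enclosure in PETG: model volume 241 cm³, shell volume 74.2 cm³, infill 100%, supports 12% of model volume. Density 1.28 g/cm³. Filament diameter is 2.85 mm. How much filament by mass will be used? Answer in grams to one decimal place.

345.5 g

Volume inside the shell: 241 − 74.2 → 166.8 cm³.
Infill volume = 1.00 × 166.8, so 166.8 cm³.
Support: 0.12 × 241 → 28.92 cm³.
Total extruded = 74.2 + 166.8 + 28.92 = 269.92 cm³.
Mass = 269.92 × 1.28 = 345.4976 g.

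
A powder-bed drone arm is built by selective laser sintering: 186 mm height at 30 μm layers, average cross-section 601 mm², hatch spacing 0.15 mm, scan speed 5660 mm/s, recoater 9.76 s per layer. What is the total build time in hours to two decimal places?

18.03 hours

Layer count = ceil(186 / 0.03) = 6200.
Scan path per layer = 601 / 0.15, so 4006.7 mm.
Scan time per layer = 4006.7 / 5660, so 0.7079 s.
Per-layer time: 0.7079 + 9.76 → 10.4679 s.
Total: 6200 × 10.4679 s = 64900.98 s → 18.03 hours.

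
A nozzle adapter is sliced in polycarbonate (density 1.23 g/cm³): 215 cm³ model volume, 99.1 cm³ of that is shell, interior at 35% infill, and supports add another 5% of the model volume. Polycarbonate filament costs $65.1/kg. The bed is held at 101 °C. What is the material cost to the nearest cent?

Volume inside the shell = 215 − 99.1 = 115.9 cm³.
Infill deposited = 0.35 × 115.9, so 40.565 cm³.
Support = 0.05 × 215 = 10.75 cm³.
Total extruded = 99.1 + 40.565 + 10.75 = 150.415 cm³.
Mass: 150.415 × 1.23 → 185.01045 g.
Cost = 185.01045 g / 1000 × $65.1/kg = $12.04.

$12.04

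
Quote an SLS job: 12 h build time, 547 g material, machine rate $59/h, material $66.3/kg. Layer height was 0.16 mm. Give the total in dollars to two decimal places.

Machine-time cost: 59 × 12 → $708.00.
Material cost = 66.3 × 547/1000 = $36.2661.
Job cost: 708.00 + 36.2661 = 744.2661 ≈ $744.27.

$744.27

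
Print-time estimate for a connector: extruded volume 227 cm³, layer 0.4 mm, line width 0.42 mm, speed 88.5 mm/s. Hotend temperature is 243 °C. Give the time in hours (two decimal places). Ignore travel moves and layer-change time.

Bead cross-section = 0.4 × 0.42 = 0.168 mm².
Toolpath length = 227 cm³ / 0.168 mm² = 227000 / 0.168 = 1351190.5 mm.
Print-move time = 1351190.5 / 88.5, so 15267.7 s.
That's 15267.7 s → 4.24 hours.

4.24 hours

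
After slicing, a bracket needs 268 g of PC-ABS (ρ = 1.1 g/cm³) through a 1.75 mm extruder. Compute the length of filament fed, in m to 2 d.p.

101.29 m

Volume = 268 g / 1.1 g·cm⁻³ = 243.6364 cm³ = 243636.4 mm³.
Filament cross-section = π × (1.75/2)² = 2.4053 mm².
L = V/A = 243636.4/2.4053 = 101291.48 mm → 101.29 m.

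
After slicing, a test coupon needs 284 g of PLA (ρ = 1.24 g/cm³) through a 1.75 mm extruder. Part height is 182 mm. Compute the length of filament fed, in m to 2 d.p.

Extruded volume: 284/1.24 = 229.0323 cm³ (229032.3 mm³).
Filament cross-section = π × (1.75/2)² = 2.4053 mm².
Length = 229032.3 / 2.4053 = 95219.85 mm = 95.22 m.

95.22 m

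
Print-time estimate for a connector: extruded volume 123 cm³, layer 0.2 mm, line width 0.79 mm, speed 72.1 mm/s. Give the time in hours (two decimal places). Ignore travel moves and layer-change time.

3.00 hours

Line area = 0.2 × 0.79, so 0.158 mm².
Path length: 123000 mm³ / 0.158 mm² → 778481 mm.
Print-move time = 778481 / 72.1 = 10797.2 s.
Converting: 10797.2 s = 3.00 hours.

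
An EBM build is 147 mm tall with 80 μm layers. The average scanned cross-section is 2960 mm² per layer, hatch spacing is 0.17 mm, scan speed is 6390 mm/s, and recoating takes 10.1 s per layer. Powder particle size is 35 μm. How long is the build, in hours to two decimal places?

Number of layers: 147 / 0.08 → 1838 (rounded up).
Hatch length per layer = 2960 / 0.17, so 17411.8 mm.
Scan time per layer = 17411.8 / 6390 = 2.7249 s.
Per-layer time = 2.7249 + 10.1 = 12.8249 s.
Build time = 1838 × 12.8249 = 23572.1662 s = 6.55 hours.

6.55 hours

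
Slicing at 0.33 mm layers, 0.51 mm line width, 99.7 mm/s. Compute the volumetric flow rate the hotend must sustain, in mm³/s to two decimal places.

16.78

A: 0.33 × 0.51 → 0.1683 mm².
Q = v·A = 99.7 × 0.1683 = 16.78 mm³/s.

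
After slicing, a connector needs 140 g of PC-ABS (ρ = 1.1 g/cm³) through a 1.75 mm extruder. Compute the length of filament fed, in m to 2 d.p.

52.91 m

Extruded volume: 140/1.1 = 127.2727 cm³ (127272.7 mm³).
Filament cross-section = π × (1.75/2)² = 2.4053 mm².
Length = 127272.7 / 2.4053 = 52913.44 mm = 52.91 m.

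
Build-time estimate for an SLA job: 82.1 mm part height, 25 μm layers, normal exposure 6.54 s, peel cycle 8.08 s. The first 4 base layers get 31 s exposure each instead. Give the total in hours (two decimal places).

13.36 hours

Layers = ⌈82.1/0.025⌉ = 3284.
Base layers = 4 × (31 + 8.08) = 156.32 s.
Regular layers: 3280 × (6.54 + 8.08) → 47953.6 s.
Sum: 156.32 + 47953.6 = 48109.92 s → 13.36 hours.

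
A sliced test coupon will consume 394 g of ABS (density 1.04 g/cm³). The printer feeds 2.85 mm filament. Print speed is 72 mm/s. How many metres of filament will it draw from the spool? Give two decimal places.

59.39 m

Extruded volume: 394/1.04 = 378.8462 cm³ (378846.2 mm³).
Cross-section of 2.85 mm filament: π·(2.85/2)² = 6.3794 mm².
L = V/A = 378846.2/6.3794 = 59385.87 mm → 59.39 m.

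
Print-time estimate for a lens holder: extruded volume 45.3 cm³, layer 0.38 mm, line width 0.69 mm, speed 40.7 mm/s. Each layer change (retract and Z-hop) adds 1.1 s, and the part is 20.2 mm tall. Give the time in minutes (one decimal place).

71.7 minutes

Bead cross-section = 0.38 × 0.69, so 0.2622 mm².
Toolpath length = 45.3 cm³ / 0.2622 mm² = 45300 / 0.2622 = 172768.9 mm.
Time extruding = 172768.9 / 40.7 = 4244.9 s.
Layer count = ceil(20.2 / 0.38) = 54.
Layer-change overhead = 54 × 1.1 = 59.4 s.
Total = 4244.9 + 59.4 = 4304.3 s = 71.7 minutes.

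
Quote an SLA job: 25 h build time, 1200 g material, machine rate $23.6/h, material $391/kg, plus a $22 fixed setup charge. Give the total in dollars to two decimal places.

Machine-time cost = 23.6 × 25 = $590.00.
Material cost = 391 × 1200/1000 = $469.20.
Total = 590.00 + 469.20 + 22 = $1081.20.

$1081.20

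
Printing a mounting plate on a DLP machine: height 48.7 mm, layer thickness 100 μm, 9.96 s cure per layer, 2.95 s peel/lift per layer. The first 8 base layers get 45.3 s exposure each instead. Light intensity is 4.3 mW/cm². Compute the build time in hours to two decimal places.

1.82 hours

Layer count = ceil(48.7 / 0.1) = 487.
Burn-in layers = 8 × (45.3 + 2.95) = 386 s.
Remaining layers: 479 × (9.96 + 2.95) → 6183.89 s.
Total = 386 + 6183.89 = 6569.89 s = 1.82 hours.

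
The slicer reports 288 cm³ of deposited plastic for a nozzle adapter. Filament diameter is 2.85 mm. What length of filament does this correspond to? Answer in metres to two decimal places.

45.15 m

A = π r² = π × 1.425² = 6.3794 mm².
Length = 288 cm³ / 6.3794 mm² = 288000 / 6.3794 = 45145.31 mm = 45.15 m.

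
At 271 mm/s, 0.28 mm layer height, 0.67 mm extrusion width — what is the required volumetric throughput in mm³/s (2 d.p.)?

Bead cross-section = 0.28 × 0.67 = 0.1876 mm².
Volumetric flow = 271 × 0.1876 = 50.84 mm³/s.

50.84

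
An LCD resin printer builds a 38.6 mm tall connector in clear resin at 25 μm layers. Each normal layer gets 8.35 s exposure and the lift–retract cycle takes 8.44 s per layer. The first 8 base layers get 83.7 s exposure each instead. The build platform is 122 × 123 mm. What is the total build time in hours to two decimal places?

7.37 hours

Layers = ⌈38.6/0.025⌉ = 1544.
Base layers = 8 × (83.7 + 8.44) = 737.12 s.
Remaining layers = 1536 × (8.35 + 8.44) = 25789.44 s.
Total = 737.12 + 25789.44 = 26526.56 s = 7.37 hours.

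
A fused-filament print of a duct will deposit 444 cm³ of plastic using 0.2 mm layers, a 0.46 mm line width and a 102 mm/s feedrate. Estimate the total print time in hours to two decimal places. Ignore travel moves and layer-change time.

13.14 hours

Extrusion cross-section = 0.2 × 0.46, so 0.092 mm².
Total extruded path = 444000/0.092 = 4826087 mm.
Extrusion time = 4826087 / 102 = 47314.6 s.
In the requested units: 47314.6 s = 13.14 hours.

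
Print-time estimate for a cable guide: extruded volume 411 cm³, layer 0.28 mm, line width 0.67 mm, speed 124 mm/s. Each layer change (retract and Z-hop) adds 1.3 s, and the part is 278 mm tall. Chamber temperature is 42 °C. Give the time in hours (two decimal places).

5.27 hours

Extrusion cross-section: 0.28 × 0.67 → 0.1876 mm².
Path length: 411000 mm³ / 0.1876 mm² → 2190831.6 mm.
Print-move time = 2190831.6 / 124 = 17668 s.
Layers = ⌈278/0.28⌉ = 993.
Layer-change overhead = 993 × 1.3, so 1290.9 s.
Total = 17668 + 1290.9 = 18958.9 s = 5.27 hours.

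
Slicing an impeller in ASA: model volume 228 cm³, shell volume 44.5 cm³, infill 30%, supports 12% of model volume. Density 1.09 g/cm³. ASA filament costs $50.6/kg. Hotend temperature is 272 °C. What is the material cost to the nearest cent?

$7.00

Infill region = 228 − 44.5 = 183.5 cm³.
Infill volume = 0.30 × 183.5 = 55.05 cm³.
Support = 0.12 × 228 = 27.36 cm³.
Total printed volume: 44.5 + 55.05 + 27.36 → 126.91 cm³.
Mass = 126.91 × 1.09, so 138.3319 g.
At $50.6/kg: 138.3319/1000 × 50.6 = $7.00.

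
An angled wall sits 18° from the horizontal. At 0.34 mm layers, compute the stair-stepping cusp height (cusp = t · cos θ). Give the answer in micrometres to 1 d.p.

323.4 μm

Cusp = layer height × cos(18°) = 0.34 × 0.9511 = 0.323374 mm = 323.4 μm.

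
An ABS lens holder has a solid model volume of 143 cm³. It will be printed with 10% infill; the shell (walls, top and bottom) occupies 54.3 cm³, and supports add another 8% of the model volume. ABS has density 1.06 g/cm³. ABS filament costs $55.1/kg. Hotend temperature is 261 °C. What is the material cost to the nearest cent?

$4.36

Interior volume = 143 − 54.3, so 88.7 cm³.
Deposited infill: 0.10 × 88.7 → 8.87 cm³.
Support = 0.08 × 143, so 11.44 cm³.
Deposited volume = 54.3 + 8.87 + 11.44 = 74.61 cm³.
Mass: 74.61 × 1.06 → 79.0866 g.
Cost = 79.0866 g / 1000 × $55.1/kg = $4.36.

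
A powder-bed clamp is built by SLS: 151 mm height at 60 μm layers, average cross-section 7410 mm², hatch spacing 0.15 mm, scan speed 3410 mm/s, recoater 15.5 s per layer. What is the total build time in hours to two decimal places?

20.97 hours

Number of layers: 151 / 0.06 → 2517 (rounded up).
Per-layer scan distance: 7410 / 0.15 → 49400 mm.
Laser time per layer = 49400 / 3410, so 14.4868 s.
Layer cycle = 14.4868 + 15.5, so 29.9868 s.
2517 layers × 29.9868 s/layer = 75476.7756 s, i.e. 20.97 hours.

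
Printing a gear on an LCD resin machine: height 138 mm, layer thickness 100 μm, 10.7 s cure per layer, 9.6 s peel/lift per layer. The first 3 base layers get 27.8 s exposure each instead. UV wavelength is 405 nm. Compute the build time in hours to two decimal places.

7.80 hours

Layer count = ceil(138 / 0.1) = 1380.
Base layers = 3 × (27.8 + 9.6) = 112.2 s.
Regular layers = 1377 × (10.7 + 9.6), so 27953.1 s.
Sum: 112.2 + 27953.1 = 28065.3 s → 7.80 hours.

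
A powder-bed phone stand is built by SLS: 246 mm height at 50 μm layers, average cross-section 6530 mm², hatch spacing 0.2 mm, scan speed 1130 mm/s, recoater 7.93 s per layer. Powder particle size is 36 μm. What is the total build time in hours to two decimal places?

Number of layers: 246 / 0.05 → 4920 (rounded up).
Per-layer scan distance = 6530 / 0.2 = 32650 mm.
Laser time per layer: 32650 / 1130 → 28.8938 s.
Time per layer = 28.8938 + 7.93, so 36.8238 s.
Total: 4920 × 36.8238 s = 181173.096 s → 50.33 hours.

50.33 hours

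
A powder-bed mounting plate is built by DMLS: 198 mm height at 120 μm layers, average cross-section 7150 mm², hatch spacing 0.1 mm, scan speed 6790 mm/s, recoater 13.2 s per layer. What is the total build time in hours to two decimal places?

Layer count = ceil(198 / 0.12) = 1650.
Scan path per layer = 7150 / 0.1 = 71500 mm.
Laser time per layer = 71500 / 6790, so 10.5302 s.
Time per layer: 10.5302 + 13.2 → 23.7302 s.
1650 layers × 23.7302 s/layer = 39154.83 s, i.e. 10.88 hours.

10.88 hours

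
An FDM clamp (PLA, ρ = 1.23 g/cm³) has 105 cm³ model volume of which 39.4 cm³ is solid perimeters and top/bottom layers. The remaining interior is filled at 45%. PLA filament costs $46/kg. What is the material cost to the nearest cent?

Interior volume = 105 − 39.4 = 65.6 cm³.
Deposited infill = 0.45 × 65.6 = 29.52 cm³.
Total printed volume = 39.4 + 29.52, so 68.92 cm³.
Mass = 68.92 × 1.23 = 84.7716 g.
Cost = 84.7716 g / 1000 × $46/kg = $3.90.

$3.90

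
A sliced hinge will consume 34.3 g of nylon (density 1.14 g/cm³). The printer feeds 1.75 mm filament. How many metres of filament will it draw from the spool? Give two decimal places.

Volume = 34.3 g / 1.14 g·cm⁻³ = 30.0877 cm³ = 30087.7 mm³.
Cross-section of 1.75 mm filament: π·(1.75/2)² = 2.4053 mm².
Length = 30087.7 / 2.4053 = 12508.92 mm = 12.51 m.

12.51 m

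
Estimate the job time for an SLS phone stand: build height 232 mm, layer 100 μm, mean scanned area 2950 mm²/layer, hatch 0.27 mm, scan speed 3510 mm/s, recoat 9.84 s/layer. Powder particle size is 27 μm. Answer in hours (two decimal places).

8.35 hours

Number of layers: 232 / 0.1 → 2320 (rounded up).
Scan path per layer = 2950 / 0.27 = 10925.9 mm.
Scan time per layer: 10925.9 / 3510 → 3.1128 s.
Time per layer = 3.1128 + 9.84, so 12.9528 s.
2320 layers × 12.9528 s/layer = 30050.496 s, i.e. 8.35 hours.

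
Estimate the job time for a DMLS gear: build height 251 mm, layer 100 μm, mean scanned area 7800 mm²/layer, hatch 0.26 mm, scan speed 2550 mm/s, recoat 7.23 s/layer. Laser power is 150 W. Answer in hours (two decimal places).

13.24 hours

Layer count = ceil(251 / 0.1) = 2510.
Scan path per layer = 7800 / 0.26 = 30000 mm.
Per-layer scan time = 30000 / 2550 = 11.7647 s.
Layer cycle = 11.7647 + 7.23, so 18.9947 s.
Build time = 2510 × 18.9947 = 47676.697 s = 13.24 hours.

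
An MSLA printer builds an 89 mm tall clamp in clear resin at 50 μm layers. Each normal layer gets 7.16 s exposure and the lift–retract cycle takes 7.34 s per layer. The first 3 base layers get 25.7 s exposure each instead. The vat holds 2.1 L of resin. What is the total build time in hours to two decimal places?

7.18 hours

Layer count = ceil(89 / 0.05) = 1780.
Base layers = 3 × (25.7 + 7.34) = 99.12 s.
Normal layers = 1777 × (7.16 + 7.34), so 25766.5 s.
Total = 99.12 + 25766.5 = 25865.62 s = 7.18 hours.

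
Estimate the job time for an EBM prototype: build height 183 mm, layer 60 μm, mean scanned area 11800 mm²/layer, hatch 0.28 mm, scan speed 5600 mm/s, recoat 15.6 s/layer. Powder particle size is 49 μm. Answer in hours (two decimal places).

Layers = ⌈183/0.06⌉ = 3050.
Per-layer scan distance = 11800 / 0.28 = 42142.9 mm.
Beam time per layer = 42142.9 / 5600 = 7.5255 s.
Per-layer time = 7.5255 + 15.6 = 23.1255 s.
3050 layers × 23.1255 s/layer = 70532.775 s, i.e. 19.59 hours.

19.59 hours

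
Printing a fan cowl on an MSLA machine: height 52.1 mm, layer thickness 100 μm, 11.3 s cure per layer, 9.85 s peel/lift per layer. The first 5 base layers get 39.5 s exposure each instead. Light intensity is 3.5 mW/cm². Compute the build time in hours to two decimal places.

3.10 hours

Layer count = ceil(52.1 / 0.1) = 521.
Burn-in layers: 5 × (39.5 + 9.85) → 246.75 s.
Remaining layers = 516 × (11.3 + 9.85), so 10913.4 s.
Total = 246.75 + 10913.4 = 11160.15 s = 3.10 hours.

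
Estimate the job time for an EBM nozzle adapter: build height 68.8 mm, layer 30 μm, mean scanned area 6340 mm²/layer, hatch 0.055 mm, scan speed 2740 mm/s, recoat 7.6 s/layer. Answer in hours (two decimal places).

Layer count = ceil(68.8 / 0.03) = 2294.
Per-layer scan distance = 6340 / 0.055 = 115272.7 mm.
Scan time per layer: 115272.7 / 2740 → 42.0703 s.
Per-layer time = 42.0703 + 7.6, so 49.6703 s.
Build time = 2294 × 49.6703 = 113943.6682 s = 31.65 hours.

31.65 hours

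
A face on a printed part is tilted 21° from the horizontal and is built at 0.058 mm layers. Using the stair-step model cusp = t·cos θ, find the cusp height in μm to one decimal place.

cos(21°) = 0.9336, so cusp = 0.058 × 0.9336 = 0.054149 mm → 54.1 μm.

54.1 μm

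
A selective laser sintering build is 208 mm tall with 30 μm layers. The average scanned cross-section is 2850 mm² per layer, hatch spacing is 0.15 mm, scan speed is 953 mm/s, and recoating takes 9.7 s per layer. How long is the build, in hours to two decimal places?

Layers = ⌈208/0.03⌉ = 6934.
Per-layer scan distance = 2850 / 0.15, so 19000 mm.
Laser time per layer = 19000 / 953 = 19.937 s.
Layer cycle = 19.937 + 9.7, so 29.637 s.
Build time = 6934 × 29.637 = 205502.958 s = 57.08 hours.

57.08 hours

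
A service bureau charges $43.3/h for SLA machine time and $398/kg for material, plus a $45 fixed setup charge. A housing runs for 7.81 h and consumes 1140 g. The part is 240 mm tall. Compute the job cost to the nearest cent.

$836.89

Machine-time cost: 43.3 × 7.81 → $338.173.
Material cost: 398 × 1140/1000 → $453.72.
Total = 338.173 + 453.72 + 45 = 836.893 ≈ $836.89.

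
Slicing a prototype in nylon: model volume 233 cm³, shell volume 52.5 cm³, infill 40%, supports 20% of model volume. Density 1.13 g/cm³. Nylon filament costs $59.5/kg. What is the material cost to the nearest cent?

Interior volume = 233 − 52.5, so 180.5 cm³.
Infill deposited = 0.40 × 180.5, so 72.2 cm³.
Support = 0.20 × 233 = 46.6 cm³.
Deposited volume = 52.5 + 72.2 + 46.6, so 171.3 cm³.
Mass = 171.3 × 1.13, so 193.569 g.
At $59.5/kg: 193.569/1000 × 59.5 = $11.52.

$11.52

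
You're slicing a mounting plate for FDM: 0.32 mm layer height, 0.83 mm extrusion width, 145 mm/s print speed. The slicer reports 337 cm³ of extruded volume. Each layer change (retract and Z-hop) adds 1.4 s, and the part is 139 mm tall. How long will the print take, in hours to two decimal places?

2.60 hours

Extrusion cross-section = 0.32 × 0.83 = 0.2656 mm².
Path length: 337000 mm³ / 0.2656 mm² → 1268825.3 mm.
Extrusion time = 1268825.3 / 145, so 8750.5 s.
Number of layers: 139 / 0.32 → 435 (rounded up).
Layer-change overhead = 435 × 1.4 = 609 s.
Total = 8750.5 + 609 = 9359.5 s = 2.60 hours.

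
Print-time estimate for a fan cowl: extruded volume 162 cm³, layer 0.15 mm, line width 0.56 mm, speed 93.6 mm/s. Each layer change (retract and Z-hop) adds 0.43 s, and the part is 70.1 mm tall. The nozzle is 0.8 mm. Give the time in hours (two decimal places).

Bead cross-section: 0.15 × 0.56 → 0.084 mm².
Total extruded path = 162000/0.084 = 1928571.4 mm.
Print-move time = 1928571.4 / 93.6 = 20604.4 s.
Layers = ⌈70.1/0.15⌉ = 468.
Layer-change overhead = 468 × 0.43, so 201.24 s.
Altogether 20604.4 + 201.24 = 20805.64 s, i.e. 5.78 hours.

5.78 hours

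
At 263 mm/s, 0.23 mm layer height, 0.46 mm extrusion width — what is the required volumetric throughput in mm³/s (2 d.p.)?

Bead cross-section = 0.23 × 0.46, so 0.1058 mm².
Volumetric flow = 263 × 0.1058 = 27.83 mm³/s.

27.83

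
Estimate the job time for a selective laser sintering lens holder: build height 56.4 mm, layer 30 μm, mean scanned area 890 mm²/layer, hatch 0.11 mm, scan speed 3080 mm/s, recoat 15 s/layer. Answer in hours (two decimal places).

Layer count = ceil(56.4 / 0.03) = 1880.
Scan path per layer: 890 / 0.11 → 8090.9 mm.
Scan time per layer: 8090.9 / 3080 → 2.6269 s.
Per-layer time: 2.6269 + 15 → 17.6269 s.
1880 layers × 17.6269 s/layer = 33138.572 s, i.e. 9.21 hours.

9.21 hours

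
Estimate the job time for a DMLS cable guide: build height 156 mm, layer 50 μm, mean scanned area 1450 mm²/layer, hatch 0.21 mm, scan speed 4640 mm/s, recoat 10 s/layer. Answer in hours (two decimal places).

Layers = ⌈156/0.05⌉ = 3120.
Per-layer scan distance = 1450 / 0.21 = 6904.8 mm.
Per-layer scan time = 6904.8 / 4640 = 1.4881 s.
Layer cycle = 1.4881 + 10, so 11.4881 s.
3120 layers × 11.4881 s/layer = 35842.872 s, i.e. 9.96 hours.

9.96 hours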